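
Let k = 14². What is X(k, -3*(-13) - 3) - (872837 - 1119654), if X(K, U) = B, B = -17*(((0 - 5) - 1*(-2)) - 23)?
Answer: 247259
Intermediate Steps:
k = 196
B = 442 (B = -17*((-5 + 2) - 23) = -17*(-3 - 23) = -17*(-26) = 442)
X(K, U) = 442
X(k, -3*(-13) - 3) - (872837 - 1119654) = 442 - (872837 - 1119654) = 442 - 1*(-246817) = 442 + 246817 = 247259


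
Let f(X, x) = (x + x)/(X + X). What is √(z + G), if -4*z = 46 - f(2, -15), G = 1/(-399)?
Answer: I*√34075398/1596 ≈ 3.6575*I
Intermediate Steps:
f(X, x) = x/X (f(X, x) = (2*x)/((2*X)) = (2*x)*(1/(2*X)) = x/X)
G = -1/399 ≈ -0.0025063
z = -107/8 (z = -(46 - (-15)/2)/4 = -(46 - 1*(-15/2))/4 = -(46 + 15/2)/4 = -¼*107/2 = -107/8 ≈ -13.375)
√(z + G) = √(-107/8 - 1/399) = √(-42701/3192) = I*√34075398/1596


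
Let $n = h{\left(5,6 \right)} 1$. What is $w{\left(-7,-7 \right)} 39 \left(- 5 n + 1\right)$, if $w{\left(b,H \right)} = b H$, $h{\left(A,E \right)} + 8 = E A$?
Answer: $-208299$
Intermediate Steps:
$h{\left(A,E \right)} = -8 + A E$ ($h{\left(A,E \right)} = -8 + E A = -8 + A E$)
$n = 22$ ($n = \left(-8 + 5 \cdot 6\right) 1 = \left(-8 + 30\right) 1 = 22 \cdot 1 = 22$)
$w{\left(b,H \right)} = H b$
$w{\left(-7,-7 \right)} 39 \left(- 5 n + 1\right) = \left(-7\right) \left(-7\right) 39 \left(\left(-5\right) 22 + 1\right) = 49 \cdot 39 \left(-110 + 1\right) = 1911 \left(-109\right) = -208299$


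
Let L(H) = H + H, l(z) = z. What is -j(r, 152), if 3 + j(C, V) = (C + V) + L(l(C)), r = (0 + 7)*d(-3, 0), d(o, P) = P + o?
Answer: -86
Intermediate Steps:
L(H) = 2*H
r = -21 (r = (0 + 7)*(0 - 3) = 7*(-3) = -21)
j(C, V) = -3 + V + 3*C (j(C, V) = -3 + ((C + V) + 2*C) = -3 + (V + 3*C) = -3 + V + 3*C)
-j(r, 152) = -(-3 + 152 + 3*(-21)) = -(-3 + 152 - 63) = -1*86 = -86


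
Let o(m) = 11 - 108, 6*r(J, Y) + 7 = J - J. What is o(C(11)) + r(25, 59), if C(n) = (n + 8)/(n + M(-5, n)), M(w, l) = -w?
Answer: -589/6 ≈ -98.167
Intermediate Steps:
C(n) = (8 + n)/(5 + n) (C(n) = (n + 8)/(n - 1*(-5)) = (8 + n)/(n + 5) = (8 + n)/(5 + n))
r(J, Y) = -7/6 (r(J, Y) = -7/6 + (J - J)/6 = -7/6 + (1/6)*0 = -7/6 + 0 = -7/6)
o(m) = -97
o(C(11)) + r(25, 59) = -97 - 7/6 = -589/6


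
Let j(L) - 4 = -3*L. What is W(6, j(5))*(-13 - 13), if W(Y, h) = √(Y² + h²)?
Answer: -26*√157 ≈ -325.78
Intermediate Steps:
j(L) = 4 - 3*L
W(6, j(5))*(-13 - 13) = √(6² + (4 - 3*5)²)*(-13 - 13) = √(36 + (4 - 15)²)*(-26) = √(36 + (-11)²)*(-26) = √(36 + 121)*(-26) = √157*(-26) = -26*√157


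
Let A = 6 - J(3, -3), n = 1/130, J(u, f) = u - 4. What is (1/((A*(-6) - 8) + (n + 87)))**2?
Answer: 16900/23145721 ≈ 0.00073016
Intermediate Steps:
J(u, f) = -4 + u
n = 1/130 ≈ 0.0076923
A = 7 (A = 6 - (-4 + 3) = 6 - 1*(-1) = 6 + 1 = 7)
(1/((A*(-6) - 8) + (n + 87)))**2 = (1/((7*(-6) - 8) + (1/130 + 87)))**2 = (1/((-42 - 8) + 11311/130))**2 = (1/(-50 + 11311/130))**2 = (1/(4811/130))**2 = (130/4811)**2 = 16900/23145721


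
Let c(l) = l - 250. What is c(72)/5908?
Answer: -89/2954 ≈ -0.030129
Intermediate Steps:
c(l) = -250 + l
c(72)/5908 = (-250 + 72)/5908 = -178*1/5908 = -89/2954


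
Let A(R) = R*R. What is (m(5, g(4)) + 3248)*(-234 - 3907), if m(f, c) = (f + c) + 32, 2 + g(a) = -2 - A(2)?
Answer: -13570057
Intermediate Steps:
A(R) = R²
g(a) = -8 (g(a) = -2 + (-2 - 1*2²) = -2 + (-2 - 1*4) = -2 + (-2 - 4) = -2 - 6 = -8)
m(f, c) = 32 + c + f (m(f, c) = (c + f) + 32 = 32 + c + f)
(m(5, g(4)) + 3248)*(-234 - 3907) = ((32 - 8 + 5) + 3248)*(-234 - 3907) = (29 + 3248)*(-4141) = 3277*(-4141) = -13570057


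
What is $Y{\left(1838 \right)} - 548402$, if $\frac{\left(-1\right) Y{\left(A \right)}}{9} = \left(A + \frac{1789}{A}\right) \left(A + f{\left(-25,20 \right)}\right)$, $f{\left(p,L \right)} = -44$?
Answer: $- \frac{27790987847}{919} \approx -3.024 \cdot 10^{7}$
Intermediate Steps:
$Y{\left(A \right)} = - 9 \left(-44 + A\right) \left(A + \frac{1789}{A}\right)$ ($Y{\left(A \right)} = - 9 \left(A + \frac{1789}{A}\right) \left(A - 44\right) = - 9 \left(A + \frac{1789}{A}\right) \left(-44 + A\right) = - 9 \left(-44 + A\right) \left(A + \frac{1789}{A}\right)$)
$Y{\left(1838 \right)} - 548402 = \left(-16101 - 9 \cdot 1838^{2} + 396 \cdot 1838 + \frac{708444}{1838}\right) - 548402 = \left(-16101 - 30404196 + 727848 + 708444 \cdot \frac{1}{1838}\right) - 548402 = \left(-16101 - 30404196 + 727848 + \frac{354222}{919}\right) - 548402 = - \frac{27287006409}{919} - 548402 = - \frac{27790987847}{919}$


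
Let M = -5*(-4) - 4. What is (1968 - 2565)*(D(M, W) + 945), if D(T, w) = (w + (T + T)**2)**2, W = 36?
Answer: -671353365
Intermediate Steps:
M = 16 (M = 20 - 4 = 16)
D(T, w) = (w + 4*T**2)**2 (D(T, w) = (w + (2*T)**2)**2 = (w + 4*T**2)**2)
(1968 - 2565)*(D(M, W) + 945) = (1968 - 2565)*((36 + 4*16**2)**2 + 945) = -597*((36 + 4*256)**2 + 945) = -597*((36 + 1024)**2 + 945) = -597*(1060**2 + 945) = -597*(1123600 + 945) = -597*1124545 = -671353365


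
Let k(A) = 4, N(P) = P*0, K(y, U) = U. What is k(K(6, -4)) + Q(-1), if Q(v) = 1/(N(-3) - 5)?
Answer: 19/5 ≈ 3.8000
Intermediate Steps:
N(P) = 0
Q(v) = -⅕ (Q(v) = 1/(0 - 5) = 1/(-5) = -⅕)
k(K(6, -4)) + Q(-1) = 4 - ⅕ = 19/5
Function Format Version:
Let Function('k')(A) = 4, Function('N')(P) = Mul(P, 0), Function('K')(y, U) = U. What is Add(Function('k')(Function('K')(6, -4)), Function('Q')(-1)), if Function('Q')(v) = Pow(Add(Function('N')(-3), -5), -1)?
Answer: Rational(19, 5) ≈ 3.8000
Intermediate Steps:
Function('N')(P) = 0
Function('Q')(v) = Rational(-1, 5) (Function('Q')(v) = Pow(Add(0, -5), -1) = Pow(-5, -1) = Rational(-1, 5))
Add(Function('k')(Function('K')(6, -4)), Function('Q')(-1)) = Add(4, Rational(-1, 5)) = Rational(19, 5)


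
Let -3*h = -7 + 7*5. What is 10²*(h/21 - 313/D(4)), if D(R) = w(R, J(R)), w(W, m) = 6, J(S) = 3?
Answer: -47350/9 ≈ -5261.1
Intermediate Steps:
h = -28/3 (h = -(-7 + 7*5)/3 = -(-7 + 35)/3 = -⅓*28 = -28/3 ≈ -9.3333)
D(R) = 6
10²*(h/21 - 313/D(4)) = 10²*(-28/3/21 - 313/6) = 100*(-28/3*1/21 - 313*⅙) = 100*(-4/9 - 313/6) = 100*(-947/18) = -47350/9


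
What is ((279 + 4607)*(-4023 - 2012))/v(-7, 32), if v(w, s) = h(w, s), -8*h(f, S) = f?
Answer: -33699440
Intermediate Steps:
h(f, S) = -f/8
v(w, s) = -w/8
((279 + 4607)*(-4023 - 2012))/v(-7, 32) = ((279 + 4607)*(-4023 - 2012))/((-⅛*(-7))) = (4886*(-6035))/(7/8) = -29487010*8/7 = -33699440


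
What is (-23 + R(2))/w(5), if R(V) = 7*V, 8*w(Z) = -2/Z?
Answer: 180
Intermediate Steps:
w(Z) = -1/(4*Z) (w(Z) = (-2/Z)/8 = -1/(4*Z))
(-23 + R(2))/w(5) = (-23 + 7*2)/((-¼/5)) = (-23 + 14)/((-¼*⅕)) = -9/(-1/20) = -9*(-20) = 180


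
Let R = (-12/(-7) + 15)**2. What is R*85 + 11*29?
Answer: 1179196/49 ≈ 24065.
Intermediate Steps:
R = 13689/49 (R = (-12*(-1/7) + 15)**2 = (12/7 + 15)**2 = (117/7)**2 = 13689/49 ≈ 279.37)
R*85 + 11*29 = (13689/49)*85 + 11*29 = 1163565/49 + 319 = 1179196/49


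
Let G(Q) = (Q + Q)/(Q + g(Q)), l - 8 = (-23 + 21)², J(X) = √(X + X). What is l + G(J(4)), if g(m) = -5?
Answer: 188/17 - 20*√2/17 ≈ 9.3951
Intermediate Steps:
J(X) = √2*√X (J(X) = √(2*X) = √2*√X)
l = 12 (l = 8 + (-23 + 21)² = 8 + (-2)² = 8 + 4 = 12)
G(Q) = 2*Q/(-5 + Q) (G(Q) = (Q + Q)/(Q - 5) = (2*Q)/(-5 + Q) = 2*Q/(-5 + Q))
l + G(J(4)) = 12 + 2*(√2*√4)/(-5 + √2*√4) = 12 + 2*(√2*2)/(-5 + √2*2) = 12 + 2*(2*√2)/(-5 + 2*√2) = 12 + 4*√2/(-5 + 2*√2)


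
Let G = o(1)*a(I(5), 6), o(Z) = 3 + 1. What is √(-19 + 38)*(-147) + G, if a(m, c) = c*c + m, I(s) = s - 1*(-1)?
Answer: 168 - 147*√19 ≈ -472.76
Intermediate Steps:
I(s) = 1 + s (I(s) = s + 1 = 1 + s)
a(m, c) = m + c² (a(m, c) = c² + m = m + c²)
o(Z) = 4
G = 168 (G = 4*((1 + 5) + 6²) = 4*(6 + 36) = 4*42 = 168)
√(-19 + 38)*(-147) + G = √(-19 + 38)*(-147) + 168 = √19*(-147) + 168 = -147*√19 + 168 = 168 - 147*√19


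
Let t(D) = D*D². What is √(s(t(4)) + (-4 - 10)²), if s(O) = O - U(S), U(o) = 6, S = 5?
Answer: √254 ≈ 15.937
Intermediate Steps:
t(D) = D³
s(O) = -6 + O (s(O) = O - 1*6 = O - 6 = -6 + O)
√(s(t(4)) + (-4 - 10)²) = √((-6 + 4³) + (-4 - 10)²) = √((-6 + 64) + (-14)²) = √(58 + 196) = √254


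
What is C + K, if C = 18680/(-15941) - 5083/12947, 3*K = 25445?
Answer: 5250577257326/619164381 ≈ 8480.1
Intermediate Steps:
K = 25445/3 (K = (⅓)*25445 = 25445/3 ≈ 8481.7)
C = -322878063/206388127 (C = 18680*(-1/15941) - 5083*1/12947 = -18680/15941 - 5083/12947 = -322878063/206388127 ≈ -1.5644)
C + K = -322878063/206388127 + 25445/3 = 5250577257326/619164381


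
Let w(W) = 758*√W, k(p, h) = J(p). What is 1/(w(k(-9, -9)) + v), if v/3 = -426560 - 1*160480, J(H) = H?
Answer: -48920/86154134041 - 379*I/516924804246 ≈ -5.6782e-7 - 7.3318e-10*I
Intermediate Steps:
k(p, h) = p
v = -1761120 (v = 3*(-426560 - 1*160480) = 3*(-426560 - 160480) = 3*(-587040) = -1761120)
1/(w(k(-9, -9)) + v) = 1/(758*√(-9) - 1761120) = 1/(758*(3*I) - 1761120) = 1/(2274*I - 1761120) = 1/(-1761120 + 2274*I) = (-1761120 - 2274*I)/3101548825476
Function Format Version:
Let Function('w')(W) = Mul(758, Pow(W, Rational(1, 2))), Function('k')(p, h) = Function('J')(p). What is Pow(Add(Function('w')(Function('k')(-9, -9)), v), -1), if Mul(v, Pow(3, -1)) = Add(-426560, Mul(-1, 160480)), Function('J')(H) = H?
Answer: Add(Rational(-48920, 86154134041), Mul(Rational(-379, 516924804246), I)) ≈ Add(-5.6782e-7, Mul(-7.3318e-10, I))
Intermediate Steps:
Function('k')(p, h) = p
v = -1761120 (v = Mul(3, Add(-426560, Mul(-1, 160480))) = Mul(3, Add(-426560, -160480)) = Mul(3, -587040) = -1761120)
Pow(Add(Function('w')(Function('k')(-9, -9)), v), -1) = Pow(Add(Mul(758, Pow(-9, Rational(1, 2))), -1761120), -1) = Pow(Add(Mul(758, Mul(3, I)), -1761120), -1) = Pow(Add(Mul(2274, I), -1761120), -1) = Pow(Add(-1761120, Mul(2274, I)), -1) = Mul(Rational(1, 3101548825476), Add(-1761120, Mul(-2274, I)))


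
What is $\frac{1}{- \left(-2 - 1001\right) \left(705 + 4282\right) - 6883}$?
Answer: $\frac{1}{4995078} \approx 2.002 \cdot 10^{-7}$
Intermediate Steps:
$\frac{1}{- \left(-2 - 1001\right) \left(705 + 4282\right) - 6883} = \frac{1}{- \left(-1003\right) 4987 - 6883} = \frac{1}{\left(-1\right) \left(-5001961\right) - 6883} = \frac{1}{5001961 - 6883} = \frac{1}{4995078}$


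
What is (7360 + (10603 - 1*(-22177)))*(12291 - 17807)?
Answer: -221412240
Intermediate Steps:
(7360 + (10603 - 1*(-22177)))*(12291 - 17807) = (7360 + (10603 + 22177))*(-5516) = (7360 + 32780)*(-5516) = 40140*(-5516) = -221412240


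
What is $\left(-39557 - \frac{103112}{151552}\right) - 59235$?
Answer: $- \frac{1871528537}{18944} \approx -98793.0$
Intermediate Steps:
$\left(-39557 - \frac{103112}{151552}\right) - 59235 = \left(-39557 - \frac{12889}{18944}\right) - 59235 = - \frac{749380697}{18944} - 59235 = - \frac{1871528537}{18944}$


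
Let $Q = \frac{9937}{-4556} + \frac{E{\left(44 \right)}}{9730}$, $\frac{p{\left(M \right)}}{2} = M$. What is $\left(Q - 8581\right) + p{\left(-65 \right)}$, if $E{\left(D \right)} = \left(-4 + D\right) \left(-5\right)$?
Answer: $- \frac{38625518289}{4432988} \approx -8713.2$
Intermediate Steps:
$p{\left(M \right)} = 2 M$
$E{\left(D \right)} = 20 - 5 D$
$Q = - \frac{9759821}{4432988}$ ($Q = \frac{9937}{-4556} + \frac{20 - 220}{9730} = 9937 \left(- \frac{1}{4556}\right) + \left(20 - 220\right) \frac{1}{9730} = - \frac{9937}{4556} - \frac{20}{973} = - \frac{9759821}{4432988} \approx -2.2016$)
$\left(Q - 8581\right) + p{\left(-65 \right)} = \left(- \frac{9759821}{4432988} - 8581\right) + 2 \left(-65\right) = - \frac{38049229849}{4432988} - 130 = - \frac{38625518289}{4432988}$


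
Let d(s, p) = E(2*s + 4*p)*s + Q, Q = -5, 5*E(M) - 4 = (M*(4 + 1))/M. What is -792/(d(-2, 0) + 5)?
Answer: 220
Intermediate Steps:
E(M) = 9/5 (E(M) = ⅘ + ((M*(4 + 1))/M)/5 = ⅘ + ((M*5)/M)/5 = ⅘ + ((5*M)/M)/5 = ⅘ + (⅕)*5 = ⅘ + 1 = 9/5)
d(s, p) = -5 + 9*s/5 (d(s, p) = 9*s/5 - 5 = -5 + 9*s/5)
-792/(d(-2, 0) + 5) = -792/((-5 + (9/5)*(-2)) + 5) = -792/((-5 - 18/5) + 5) = -792/(-43/5 + 5) = -792/(-18/5) = -792*(-5/18) = 220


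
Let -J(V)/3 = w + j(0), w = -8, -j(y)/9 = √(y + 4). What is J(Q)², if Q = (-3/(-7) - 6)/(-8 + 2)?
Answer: 6084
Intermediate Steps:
j(y) = -9*√(4 + y) (j(y) = -9*√(y + 4) = -9*√(4 + y))
Q = 13/14 (Q = (-3*(-⅐) - 6)/(-6) = (3/7 - 6)*(-⅙) = -39/7*(-⅙) = 13/14 ≈ 0.92857)
J(V) = 78 (J(V) = -3*(-8 - 9*√(4 + 0)) = -3*(-8 - 9*√4) = -3*(-8 - 9*2) = -3*(-8 - 18) = -3*(-26) = 78)
J(Q)² = 78² = 6084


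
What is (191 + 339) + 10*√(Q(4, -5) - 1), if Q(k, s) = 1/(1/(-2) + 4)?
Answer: 530 + 10*I*√35/7 ≈ 530.0 + 8.4515*I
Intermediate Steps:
Q(k, s) = 2/7 (Q(k, s) = 1/(-½ + 4) = 1/(7/2) = 2/7)
(191 + 339) + 10*√(Q(4, -5) - 1) = (191 + 339) + 10*√(2/7 - 1) = 530 + 10*√(-5/7) = 530 + 10*(I*√35/7) = 530 + 10*I*√35/7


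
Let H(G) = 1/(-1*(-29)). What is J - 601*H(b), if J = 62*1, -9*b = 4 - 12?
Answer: 1197/29 ≈ 41.276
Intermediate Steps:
b = 8/9 (b = -(4 - 12)/9 = -1/9*(-8) = 8/9 ≈ 0.88889)
J = 62
H(G) = 1/29
J - 601*H(b) = 62 - 601*1/29 = 62 - 601/29 = 1197/29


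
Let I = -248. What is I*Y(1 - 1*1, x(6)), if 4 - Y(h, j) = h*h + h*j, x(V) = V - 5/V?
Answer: -992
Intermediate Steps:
Y(h, j) = 4 - h² - h*j (Y(h, j) = 4 - (h*h + h*j) = 4 - (h² + h*j) = 4 + (-h² - h*j) = 4 - h² - h*j)
I*Y(1 - 1*1, x(6)) = -248*(4 - (1 - 1*1)² - (1 - 1*1)*(6 - 5/6)) = -248*(4 - (1 - 1)² - (1 - 1)*(6 - 5*⅙)) = -248*(4 - 1*0² - 1*0*(6 - ⅚)) = -248*(4 - 1*0 - 1*0*31/6) = -248*(4 + 0 + 0) = -248*4 = -992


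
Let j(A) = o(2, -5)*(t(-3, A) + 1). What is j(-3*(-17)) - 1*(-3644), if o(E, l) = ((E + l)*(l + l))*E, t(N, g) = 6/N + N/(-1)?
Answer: 3764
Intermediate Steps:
t(N, g) = -N + 6/N (t(N, g) = 6/N + N*(-1) = 6/N - N = -N + 6/N)
o(E, l) = 2*E*l*(E + l) (o(E, l) = ((E + l)*(2*l))*E = (2*l*(E + l))*E = 2*E*l*(E + l))
j(A) = 120 (j(A) = (2*2*(-5)*(2 - 5))*((-1*(-3) + 6/(-3)) + 1) = (2*2*(-5)*(-3))*((3 + 6*(-⅓)) + 1) = 60*((3 - 2) + 1) = 60*(1 + 1) = 60*2 = 120)
j(-3*(-17)) - 1*(-3644) = 120 - 1*(-3644) = 120 + 3644 = 3764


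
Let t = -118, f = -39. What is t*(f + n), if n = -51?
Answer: 10620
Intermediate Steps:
t*(f + n) = -118*(-39 - 51) = -118*(-90) = 10620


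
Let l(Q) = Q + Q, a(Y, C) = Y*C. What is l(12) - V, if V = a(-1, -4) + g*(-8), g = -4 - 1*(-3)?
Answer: 12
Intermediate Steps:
a(Y, C) = C*Y
g = -1 (g = -4 + 3 = -1)
V = 12 (V = -4*(-1) - 1*(-8) = 4 + 8 = 12)
l(Q) = 2*Q
l(12) - V = 2*12 - 1*12 = 24 - 12 = 12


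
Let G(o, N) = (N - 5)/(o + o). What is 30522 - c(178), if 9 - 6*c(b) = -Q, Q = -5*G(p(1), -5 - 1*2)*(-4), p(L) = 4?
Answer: 61051/2 ≈ 30526.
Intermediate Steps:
G(o, N) = (-5 + N)/(2*o) (G(o, N) = (-5 + N)/((2*o)) = (-5 + N)*(1/(2*o)) = (-5 + N)/(2*o))
Q = -30 (Q = -5*(-5 + (-5 - 1*2))/(2*4)*(-4) = -5*(-5 + (-5 - 2))/(2*4)*(-4) = -5*(-5 - 7)/(2*4)*(-4) = -5*(-12)/(2*4)*(-4) = -5*(-3/2)*(-4) = (15/2)*(-4) = -30)
c(b) = -7/2 (c(b) = 3/2 - (-1)*(-30)/6 = 3/2 - 1/6*30 = 3/2 - 5 = -7/2)
30522 - c(178) = 30522 - 1*(-7/2) = 30522 + 7/2 = 61051/2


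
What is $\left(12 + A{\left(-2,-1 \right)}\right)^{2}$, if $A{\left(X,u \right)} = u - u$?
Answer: $144$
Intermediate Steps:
$A{\left(X,u \right)} = 0$
$\left(12 + A{\left(-2,-1 \right)}\right)^{2} = \left(12 + 0\right)^{2} = 12^{2} = 144$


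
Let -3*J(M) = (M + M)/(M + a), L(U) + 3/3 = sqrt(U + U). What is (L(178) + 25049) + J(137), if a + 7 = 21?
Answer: 11346470/453 + 2*sqrt(89) ≈ 25066.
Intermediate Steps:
a = 14 (a = -7 + 21 = 14)
L(U) = -1 + sqrt(2)*sqrt(U) (L(U) = -1 + sqrt(U + U) = -1 + sqrt(2*U) = -1 + sqrt(2)*sqrt(U))
J(M) = -2*M/(3*(14 + M)) (J(M) = -(M + M)/(3*(M + 14)) = -2*M/(3*(14 + M)))
(L(178) + 25049) + J(137) = ((-1 + sqrt(2)*sqrt(178)) + 25049) - 2*137/(42 + 3*137) = ((-1 + 2*sqrt(89)) + 25049) - 2*137/(42 + 411) = (25048 + 2*sqrt(89)) - 2*137/453 = (25048 + 2*sqrt(89)) - 2*137*1/453 = (25048 + 2*sqrt(89)) - 274/453 = 11346470/453 + 2*sqrt(89)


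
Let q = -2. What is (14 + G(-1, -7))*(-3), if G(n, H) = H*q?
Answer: -84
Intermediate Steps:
G(n, H) = -2*H (G(n, H) = H*(-2) = -2*H)
(14 + G(-1, -7))*(-3) = (14 - 2*(-7))*(-3) = (14 + 14)*(-3) = 28*(-3) = -84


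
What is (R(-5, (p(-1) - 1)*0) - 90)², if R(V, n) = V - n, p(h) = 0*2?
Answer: 9025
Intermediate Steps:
p(h) = 0
(R(-5, (p(-1) - 1)*0) - 90)² = ((-5 - (0 - 1)*0) - 90)² = ((-5 - (-1)*0) - 90)² = ((-5 - 1*0) - 90)² = ((-5 + 0) - 90)² = (-5 - 90)² = (-95)² = 9025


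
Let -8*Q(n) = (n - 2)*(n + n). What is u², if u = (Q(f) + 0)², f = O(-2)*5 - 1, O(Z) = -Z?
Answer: 15752961/256 ≈ 61535.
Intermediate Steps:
f = 9 (f = -1*(-2)*5 - 1 = 2*5 - 1 = 10 - 1 = 9)
Q(n) = -n*(-2 + n)/4 (Q(n) = -(n - 2)*(n + n)/8 = -(-2 + n)*2*n/8 = -n*(-2 + n)/4)
u = 3969/16 (u = ((¼)*9*(2 - 1*9) + 0)² = ((¼)*9*(2 - 9) + 0)² = ((¼)*9*(-7) + 0)² = (-63/4 + 0)² = (-63/4)² = 3969/16 ≈ 248.06)
u² = (3969/16)² = 15752961/256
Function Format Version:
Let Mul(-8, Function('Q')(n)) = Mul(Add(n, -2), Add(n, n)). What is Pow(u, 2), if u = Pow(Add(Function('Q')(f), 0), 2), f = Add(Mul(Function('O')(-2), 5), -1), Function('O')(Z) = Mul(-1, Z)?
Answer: Rational(15752961, 256) ≈ 61535.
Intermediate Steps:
f = 9 (f = Add(Mul(Mul(-1, -2), 5), -1) = Add(Mul(2, 5), -1) = Add(10, -1) = 9)
Function('Q')(n) = Mul(Rational(-1, 4), n, Add(-2, n)) (Function('Q')(n) = Mul(Rational(-1, 8), Mul(Add(n, -2), Add(n, n))) = Mul(Rational(-1, 8), Mul(Add(-2, n), Mul(2, n))) = Mul(Rational(-1, 8), Mul(2, n, Add(-2, n))) = Mul(Rational(-1, 4), n, Add(-2, n)))
u = Rational(3969, 16) (u = Pow(Add(Mul(Rational(1, 4), 9, Add(2, Mul(-1, 9))), 0), 2) = Pow(Add(Mul(Rational(1, 4), 9, Add(2, -9)), 0), 2) = Pow(Add(Mul(Rational(1, 4), 9, -7), 0), 2) = Pow(Add(Rational(-63, 4), 0), 2) = Pow(Rational(-63, 4), 2) = Rational(3969, 16) ≈ 248.06)
Pow(u, 2) = Pow(Rational(3969, 16), 2) = Rational(15752961, 256)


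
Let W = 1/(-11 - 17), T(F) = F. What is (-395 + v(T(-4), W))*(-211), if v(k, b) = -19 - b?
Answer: 2445701/28 ≈ 87347.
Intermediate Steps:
W = -1/28 (W = 1/(-28) = -1/28 ≈ -0.035714)
(-395 + v(T(-4), W))*(-211) = (-395 + (-19 - 1*(-1/28)))*(-211) = (-395 + (-19 + 1/28))*(-211) = (-395 - 531/28)*(-211) = -11591/28*(-211) = 2445701/28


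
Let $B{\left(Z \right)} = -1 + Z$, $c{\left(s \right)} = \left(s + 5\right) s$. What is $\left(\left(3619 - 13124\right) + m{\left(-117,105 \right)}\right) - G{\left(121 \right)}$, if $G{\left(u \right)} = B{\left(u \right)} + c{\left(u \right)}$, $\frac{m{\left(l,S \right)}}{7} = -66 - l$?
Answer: $-24514$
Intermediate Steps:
$m{\left(l,S \right)} = -462 - 7 l$ ($m{\left(l,S \right)} = 7 \left(-66 - l\right) = -462 - 7 l$)
$c{\left(s \right)} = s \left(5 + s\right)$ ($c{\left(s \right)} = \left(5 + s\right) s = s \left(5 + s\right)$)
$G{\left(u \right)} = -1 + u + u \left(5 + u\right)$ ($G{\left(u \right)} = \left(-1 + u\right) + u \left(5 + u\right) = -1 + u + u \left(5 + u\right)$)
$\left(\left(3619 - 13124\right) + m{\left(-117,105 \right)}\right) - G{\left(121 \right)} = \left(\left(3619 - 13124\right) - -357\right) - \left(-1 + 121 + 121 \left(5 + 121\right)\right) = \left(-9505 + \left(-462 + 819\right)\right) - \left(-1 + 121 + 121 \cdot 126\right) = \left(-9505 + 357\right) - \left(-1 + 121 + 15246\right) = -9148 - 15366 = -24514$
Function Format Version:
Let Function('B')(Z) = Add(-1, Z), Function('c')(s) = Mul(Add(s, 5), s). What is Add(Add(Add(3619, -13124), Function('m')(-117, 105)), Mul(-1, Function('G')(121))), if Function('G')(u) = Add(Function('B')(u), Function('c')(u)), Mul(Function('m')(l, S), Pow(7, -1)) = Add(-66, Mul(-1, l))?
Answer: -24514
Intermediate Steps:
Function('m')(l, S) = Add(-462, Mul(-7, l)) (Function('m')(l, S) = Mul(7, Add(-66, Mul(-1, l))) = Add(-462, Mul(-7, l)))
Function('c')(s) = Mul(s, Add(5, s)) (Function('c')(s) = Mul(Add(5, s), s) = Mul(s, Add(5, s)))
Function('G')(u) = Add(-1, u, Mul(u, Add(5, u))) (Function('G')(u) = Add(Add(-1, u), Mul(u, Add(5, u))) = Add(-1, u, Mul(u, Add(5, u))))
Add(Add(Add(3619, -13124), Function('m')(-117, 105)), Mul(-1, Function('G')(121))) = Add(Add(Add(3619, -13124), Add(-462, Mul(-7, -117))), Mul(-1, Add(-1, 121, Mul(121, Add(5, 121))))) = Add(Add(-9505, Add(-462, 819)), Mul(-1, Add(-1, 121, Mul(121, 126)))) = Add(Add(-9505, 357), Mul(-1, Add(-1, 121, 15246))) = Add(-9148, Mul(-1, 15366)) = Add(-9148, -15366) = -24514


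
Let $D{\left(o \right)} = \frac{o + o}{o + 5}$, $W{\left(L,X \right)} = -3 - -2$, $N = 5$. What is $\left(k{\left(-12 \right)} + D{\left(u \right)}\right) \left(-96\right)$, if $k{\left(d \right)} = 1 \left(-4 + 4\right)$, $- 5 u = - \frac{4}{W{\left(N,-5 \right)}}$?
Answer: $\frac{256}{7} \approx 36.571$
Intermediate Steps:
$W{\left(L,X \right)} = -1$ ($W{\left(L,X \right)} = -3 + 2 = -1$)
$u = - \frac{4}{5}$ ($u = - \frac{\left(-4\right) \frac{1}{-1}}{5} = - \frac{\left(-4\right) \left(-1\right)}{5} = \left(- \frac{1}{5}\right) 4 = - \frac{4}{5} \approx -0.8$)
$k{\left(d \right)} = 0$ ($k{\left(d \right)} = 1 \cdot 0 = 0$)
$D{\left(o \right)} = \frac{2 o}{5 + o}$
$\left(k{\left(-12 \right)} + D{\left(u \right)}\right) \left(-96\right) = \left(0 + 2 \left(- \frac{4}{5}\right) \frac{1}{5 - \frac{4}{5}}\right) \left(-96\right) = \left(0 + 2 \left(- \frac{4}{5}\right) \frac{1}{\frac{21}{5}}\right) \left(-96\right) = \left(0 + 2 \left(- \frac{4}{5}\right) \frac{5}{21}\right) \left(-96\right) = \left(0 - \frac{8}{21}\right) \left(-96\right) = \left(- \frac{8}{21}\right) \left(-96\right) = \frac{256}{7}$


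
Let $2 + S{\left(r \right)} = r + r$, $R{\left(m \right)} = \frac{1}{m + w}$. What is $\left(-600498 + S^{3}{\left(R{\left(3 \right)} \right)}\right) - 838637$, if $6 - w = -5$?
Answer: $- \frac{493625502}{343} \approx -1.4391 \cdot 10^{6}$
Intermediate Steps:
$w = 11$ ($w = 6 - -5 = 6 + 5 = 11$)
$R{\left(m \right)} = \frac{1}{11 + m}$ ($R{\left(m \right)} = \frac{1}{m + 11} = \frac{1}{11 + m}$)
$S{\left(r \right)} = -2 + 2 r$ ($S{\left(r \right)} = -2 + \left(r + r\right) = -2 + 2 r$)
$\left(-600498 + S^{3}{\left(R{\left(3 \right)} \right)}\right) - 838637 = \left(-600498 + \left(-2 + \frac{2}{11 + 3}\right)^{3}\right) - 838637 = \left(-600498 + \left(-2 + \frac{2}{14}\right)^{3}\right) - 838637 = \left(-600498 + \left(-2 + 2 \cdot \frac{1}{14}\right)^{3}\right) - 838637 = \left(-600498 + \left(-2 + \frac{1}{7}\right)^{3}\right) - 838637 = \left(-600498 + \left(- \frac{13}{7}\right)^{3}\right) - 838637 = \left(-600498 - \frac{2197}{343}\right) - 838637 = - \frac{205973011}{343} - 838637 = - \frac{493625502}{343}$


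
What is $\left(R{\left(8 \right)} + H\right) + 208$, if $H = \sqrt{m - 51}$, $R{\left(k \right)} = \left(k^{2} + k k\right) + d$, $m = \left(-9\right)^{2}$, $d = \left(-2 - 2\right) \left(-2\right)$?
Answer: $344 + \sqrt{30} \approx 349.48$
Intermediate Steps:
$d = 8$ ($d = \left(-4\right) \left(-2\right) = 8$)
$m = 81$
$R{\left(k \right)} = 8 + 2 k^{2}$ ($R{\left(k \right)} = \left(k^{2} + k k\right) + 8 = \left(k^{2} + k^{2}\right) + 8 = 2 k^{2} + 8 = 8 + 2 k^{2}$)
$H = \sqrt{30}$ ($H = \sqrt{81 - 51} = \sqrt{30} \approx 5.4772$)
$\left(R{\left(8 \right)} + H\right) + 208 = \left(\left(8 + 2 \cdot 8^{2}\right) + \sqrt{30}\right) + 208 = \left(\left(8 + 2 \cdot 64\right) + \sqrt{30}\right) + 208 = \left(\left(8 + 128\right) + \sqrt{30}\right) + 208 = \left(136 + \sqrt{30}\right) + 208 = 344 + \sqrt{30}$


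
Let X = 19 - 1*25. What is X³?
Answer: -216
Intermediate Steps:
X = -6 (X = 19 - 25 = -6)
X³ = (-6)³ = -216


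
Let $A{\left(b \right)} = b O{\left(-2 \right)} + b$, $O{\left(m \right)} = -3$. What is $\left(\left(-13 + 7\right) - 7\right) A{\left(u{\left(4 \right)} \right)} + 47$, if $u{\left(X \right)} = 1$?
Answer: $73$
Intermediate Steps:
$A{\left(b \right)} = - 2 b$ ($A{\left(b \right)} = b \left(-3\right) + b = - 3 b + b = - 2 b$)
$\left(\left(-13 + 7\right) - 7\right) A{\left(u{\left(4 \right)} \right)} + 47 = \left(\left(-13 + 7\right) - 7\right) \left(\left(-2\right) 1\right) + 47 = \left(-6 - 7\right) \left(-2\right) + 47 = \left(-13\right) \left(-2\right) + 47 = 26 + 47 = 73$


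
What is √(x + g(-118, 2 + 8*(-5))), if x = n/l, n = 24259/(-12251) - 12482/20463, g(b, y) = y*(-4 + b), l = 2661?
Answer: √229230427323759568402443673/222363992931 ≈ 68.088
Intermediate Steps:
n = -649328899/250692213 (n = 24259*(-1/12251) - 12482*1/20463 = -24259/12251 - 12482/20463 = -649328899/250692213 ≈ -2.5901)
x = -649328899/667091978793 (x = -649328899/250692213/2661 = -649328899/250692213*1/2661 = -649328899/667091978793 ≈ -0.00097337)
√(x + g(-118, 2 + 8*(-5))) = √(-649328899/667091978793 + (2 + 8*(-5))*(-4 - 118)) = √(-649328899/667091978793 + (2 - 40)*(-122)) = √(-649328899/667091978793 - 38*(-122)) = √(-649328899/667091978793 + 4636) = √(3092637764355449/667091978793) = √229230427323759568402443673/222363992931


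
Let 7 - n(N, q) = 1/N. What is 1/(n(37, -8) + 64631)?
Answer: 37/2391605 ≈ 1.5471e-5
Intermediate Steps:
n(N, q) = 7 - 1/N
1/(n(37, -8) + 64631) = 1/((7 - 1/37) + 64631) = 1/(258/37 + 64631) = 1/(2391605/37) = 37/2391605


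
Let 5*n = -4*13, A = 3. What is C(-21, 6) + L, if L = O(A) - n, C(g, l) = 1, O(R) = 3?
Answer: 72/5 ≈ 14.400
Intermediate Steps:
n = -52/5 (n = (-4*13)/5 = (1/5)*(-52) = -52/5 ≈ -10.400)
L = 67/5 (L = 3 - 1*(-52/5) = 3 + 52/5 = 67/5 ≈ 13.400)
C(-21, 6) + L = 1 + 67/5 = 72/5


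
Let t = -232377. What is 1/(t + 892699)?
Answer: 1/660322 ≈ 1.5144e-6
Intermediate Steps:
1/(t + 892699) = 1/(-232377 + 892699) = 1/660322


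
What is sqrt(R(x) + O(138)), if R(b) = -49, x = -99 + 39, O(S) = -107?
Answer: 2*I*sqrt(39) ≈ 12.49*I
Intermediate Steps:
x = -60
sqrt(R(x) + O(138)) = sqrt(-49 - 107) = sqrt(-156) = 2*I*sqrt(39)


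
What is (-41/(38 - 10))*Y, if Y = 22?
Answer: -451/14 ≈ -32.214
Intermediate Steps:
(-41/(38 - 10))*Y = -41/(38 - 10)*22 = -41/28*22 = -451/14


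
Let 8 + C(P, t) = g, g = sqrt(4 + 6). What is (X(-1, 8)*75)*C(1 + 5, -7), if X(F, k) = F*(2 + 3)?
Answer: 3000 - 375*sqrt(10) ≈ 1814.1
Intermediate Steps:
g = sqrt(10) ≈ 3.1623
X(F, k) = 5*F (X(F, k) = F*5 = 5*F)
C(P, t) = -8 + sqrt(10)
(X(-1, 8)*75)*C(1 + 5, -7) = ((5*(-1))*75)*(-8 + sqrt(10)) = (-5*75)*(-8 + sqrt(10)) = -375*(-8 + sqrt(10)) = 3000 - 375*sqrt(10)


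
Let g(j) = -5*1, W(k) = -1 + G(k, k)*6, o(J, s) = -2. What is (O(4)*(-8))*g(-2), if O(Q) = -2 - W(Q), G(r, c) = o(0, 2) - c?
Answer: 1400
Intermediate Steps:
G(r, c) = -2 - c
W(k) = -13 - 6*k (W(k) = -1 + (-2 - k)*6 = -1 + (-12 - 6*k) = -13 - 6*k)
g(j) = -5
O(Q) = 11 + 6*Q (O(Q) = -2 - (-13 - 6*Q) = -2 + (13 + 6*Q) = 11 + 6*Q)
(O(4)*(-8))*g(-2) = ((11 + 6*4)*(-8))*(-5) = ((11 + 24)*(-8))*(-5) = (35*(-8))*(-5) = -280*(-5) = 1400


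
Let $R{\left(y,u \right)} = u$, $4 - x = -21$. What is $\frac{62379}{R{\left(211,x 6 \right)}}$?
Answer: $\frac{20793}{50} \approx 415.86$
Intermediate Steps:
$x = 25$ ($x = 4 - -21 = 4 + 21 = 25$)
$\frac{62379}{R{\left(211,x 6 \right)}} = \frac{62379}{25 \cdot 6} = \frac{62379}{150} = 62379 \cdot \frac{1}{150} = \frac{20793}{50}$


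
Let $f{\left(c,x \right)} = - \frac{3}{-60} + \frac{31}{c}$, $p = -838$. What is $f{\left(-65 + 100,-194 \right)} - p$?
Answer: $\frac{117451}{140} \approx 838.94$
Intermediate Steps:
$f{\left(c,x \right)} = \frac{1}{20} + \frac{31}{c}$ ($f{\left(c,x \right)} = \left(-3\right) \left(- \frac{1}{60}\right) + \frac{31}{c} = \frac{1}{20} + \frac{31}{c}$)
$f{\left(-65 + 100,-194 \right)} - p = \frac{620 + \left(-65 + 100\right)}{20 \left(-65 + 100\right)} - -838 = \frac{620 + 35}{20 \cdot 35} + 838 = \frac{1}{20} \cdot \frac{1}{35} \cdot 655 + 838 = \frac{131}{140} + 838 = \frac{117451}{140}$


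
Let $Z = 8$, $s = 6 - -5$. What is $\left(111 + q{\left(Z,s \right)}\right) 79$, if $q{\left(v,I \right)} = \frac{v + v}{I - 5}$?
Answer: $\frac{26939}{3} \approx 8979.7$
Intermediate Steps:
$s = 11$ ($s = 6 + 5 = 11$)
$q{\left(v,I \right)} = \frac{2 v}{-5 + I}$
$\left(111 + q{\left(Z,s \right)}\right) 79 = \left(111 + 2 \cdot 8 \frac{1}{-5 + 11}\right) 79 = \left(111 + 2 \cdot 8 \cdot \frac{1}{6}\right) 79 = \left(111 + \frac{8}{3}\right) 79 = \frac{341}{3} \cdot 79 = \frac{26939}{3}$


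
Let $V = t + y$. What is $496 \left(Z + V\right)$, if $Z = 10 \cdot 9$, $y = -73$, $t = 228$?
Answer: $121520$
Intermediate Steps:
$V = 155$ ($V = 228 - 73 = 155$)
$Z = 90$
$496 \left(Z + V\right) = 496 \left(90 + 155\right) = 496 \cdot 245 = 121520$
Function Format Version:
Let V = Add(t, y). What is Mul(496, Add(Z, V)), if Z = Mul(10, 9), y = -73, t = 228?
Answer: 121520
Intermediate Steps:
V = 155 (V = Add(228, -73) = 155)
Z = 90
Mul(496, Add(Z, V)) = Mul(496, Add(90, 155)) = Mul(496, 245) = 121520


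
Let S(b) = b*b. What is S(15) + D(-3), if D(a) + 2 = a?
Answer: 220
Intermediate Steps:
D(a) = -2 + a
S(b) = b**2
S(15) + D(-3) = 15**2 + (-2 - 3) = 225 - 5 = 220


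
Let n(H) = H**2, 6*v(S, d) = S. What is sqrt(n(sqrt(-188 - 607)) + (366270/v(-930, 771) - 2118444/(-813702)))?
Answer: I*sqrt(55771206286926403)/4204127 ≈ 56.173*I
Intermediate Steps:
v(S, d) = S/6
sqrt(n(sqrt(-188 - 607)) + (366270/v(-930, 771) - 2118444/(-813702))) = sqrt((sqrt(-188 - 607))**2 + (366270/(((1/6)*(-930))) - 2118444/(-813702))) = sqrt((sqrt(-795))**2 + (366270/(-155) - 2118444*(-1/813702))) = sqrt((I*sqrt(795))**2 + (366270*(-1/155) + 353074/135617)) = sqrt(-795 + (-73254/31 + 353074/135617)) = sqrt(-795 - 9923542424/4204127) = sqrt(-13265823389/4204127) = I*sqrt(55771206286926403)/4204127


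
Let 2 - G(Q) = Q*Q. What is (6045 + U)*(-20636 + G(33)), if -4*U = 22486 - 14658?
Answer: -88803624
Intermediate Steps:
U = -1957 (U = -(22486 - 14658)/4 = -¼*7828 = -1957)
G(Q) = 2 - Q² (G(Q) = 2 - Q*Q = 2 - Q²)
(6045 + U)*(-20636 + G(33)) = (6045 - 1957)*(-20636 + (2 - 1*33²)) = 4088*(-20636 + (2 - 1*1089)) = 4088*(-20636 + (2 - 1089)) = 4088*(-20636 - 1087) = 4088*(-21723) = -88803624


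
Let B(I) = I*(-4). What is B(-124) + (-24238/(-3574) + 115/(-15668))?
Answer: 14077038123/27998716 ≈ 502.77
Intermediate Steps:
B(I) = -4*I
B(-124) + (-24238/(-3574) + 115/(-15668)) = -4*(-124) + (-24238/(-3574) + 115/(-15668)) = 496 + (-24238*(-1/3574) + 115*(-1/15668)) = 496 + (12119/1787 - 115/15668) = 496 + 189674987/27998716 = 14077038123/27998716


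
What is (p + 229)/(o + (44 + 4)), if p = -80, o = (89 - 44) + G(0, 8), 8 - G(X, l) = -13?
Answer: 149/114 ≈ 1.3070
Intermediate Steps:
G(X, l) = 21 (G(X, l) = 8 - 1*(-13) = 8 + 13 = 21)
o = 66 (o = (89 - 44) + 21 = 45 + 21 = 66)
(p + 229)/(o + (44 + 4)) = (-80 + 229)/(66 + (44 + 4)) = 149/(66 + 48) = 149/114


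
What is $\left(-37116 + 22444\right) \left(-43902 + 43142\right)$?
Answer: $11150720$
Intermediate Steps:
$\left(-37116 + 22444\right) \left(-43902 + 43142\right) = \left(-14672\right) \left(-760\right) = 11150720$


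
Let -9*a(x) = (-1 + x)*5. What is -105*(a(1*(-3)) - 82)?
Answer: 25130/3 ≈ 8376.7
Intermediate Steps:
a(x) = 5/9 - 5*x/9 (a(x) = -(-1 + x)*5/9 = -(-5 + 5*x)/9 = 5/9 - 5*x/9)
-105*(a(1*(-3)) - 82) = -105*((5/9 - 5*(-3)/9) - 82) = -105*((5/9 - 5/9*(-3)) - 82) = -105*((5/9 + 5/3) - 82) = -105*(20/9 - 82) = -105*(-718/9) = 25130/3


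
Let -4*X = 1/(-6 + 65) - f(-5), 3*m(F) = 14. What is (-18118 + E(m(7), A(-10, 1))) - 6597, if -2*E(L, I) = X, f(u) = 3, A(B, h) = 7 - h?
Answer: -1458207/59 ≈ -24715.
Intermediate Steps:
m(F) = 14/3 (m(F) = (⅓)*14 = 14/3)
X = 44/59 (X = -(1/(-6 + 65) - 1*3)/4 = -(1/59 - 3)/4 = -¼*(-176/59) = 44/59 ≈ 0.74576)
E(L, I) = -22/59 (E(L, I) = -½*44/59 = -22/59)
(-18118 + E(m(7), A(-10, 1))) - 6597 = (-18118 - 22/59) - 6597 = -1068984/59 - 6597 = -1458207/59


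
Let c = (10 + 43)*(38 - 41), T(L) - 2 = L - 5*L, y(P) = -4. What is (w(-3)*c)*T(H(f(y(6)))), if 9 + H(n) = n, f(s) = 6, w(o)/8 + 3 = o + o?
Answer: 160272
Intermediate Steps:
w(o) = -24 + 16*o (w(o) = -24 + 8*(o + o) = -24 + 8*(2*o) = -24 + 16*o)
H(n) = -9 + n
T(L) = 2 - 4*L (T(L) = 2 + (L - 5*L) = 2 - 4*L)
c = -159 (c = 53*(-3) = -159)
(w(-3)*c)*T(H(f(y(6)))) = ((-24 + 16*(-3))*(-159))*(2 - 4*(-9 + 6)) = ((-24 - 48)*(-159))*(2 - 4*(-3)) = (-72*(-159))*(2 + 12) = 11448*14 = 160272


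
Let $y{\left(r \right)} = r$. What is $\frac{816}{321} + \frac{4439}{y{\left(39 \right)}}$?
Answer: $\frac{485581}{4173} \approx 116.36$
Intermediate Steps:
$\frac{816}{321} + \frac{4439}{y{\left(39 \right)}} = \frac{816}{321} + \frac{4439}{39} = 816 \cdot \frac{1}{321} + 4439 \cdot \frac{1}{39} = \frac{272}{107} + \frac{4439}{39} = \frac{485581}{4173}$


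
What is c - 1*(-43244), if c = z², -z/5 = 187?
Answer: 917469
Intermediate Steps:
z = -935 (z = -5*187 = -935)
c = 874225 (c = (-935)² = 874225)
c - 1*(-43244) = 874225 - 1*(-43244) = 874225 + 43244 = 917469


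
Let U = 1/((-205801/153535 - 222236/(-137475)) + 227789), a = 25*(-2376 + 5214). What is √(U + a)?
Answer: 5*√2624225642470534945365665064786738/961599860944282 ≈ 266.36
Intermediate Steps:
a = 70950 (a = 25*2838 = 70950)
U = 4221444825/961599860944282 (U = 1/((-205801*1/153535 - 222236*(-1/137475)) + 227789) = 1/((-205801/153535 + 222236/137475) + 227789) = 1/(1165702357/4221444825 + 227789) = 1/(961599860944282/4221444825) = 4221444825/961599860944282 ≈ 4.3900e-6)
√(U + a) = √(4221444825/961599860944282 + 70950) = √(68225510138218252725/961599860944282) = 5*√2624225642470534945365665064786738/961599860944282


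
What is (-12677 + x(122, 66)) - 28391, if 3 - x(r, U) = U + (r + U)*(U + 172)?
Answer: -85875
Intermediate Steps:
x(r, U) = 3 - U - (172 + U)*(U + r) (x(r, U) = 3 - (U + (r + U)*(U + 172)) = 3 - (U + (U + r)*(172 + U)) = 3 - (U + (172 + U)*(U + r)) = 3 + (-U - (172 + U)*(U + r)) = 3 - U - (172 + U)*(U + r))
(-12677 + x(122, 66)) - 28391 = (-12677 + (3 - 1*66² - 173*66 - 172*122 - 1*66*122)) - 28391 = (-12677 + (3 - 1*4356 - 11418 - 20984 - 8052)) - 28391 = (-12677 + (3 - 4356 - 11418 - 20984 - 8052)) - 28391 = (-12677 - 44807) - 28391 = -57484 - 28391 = -85875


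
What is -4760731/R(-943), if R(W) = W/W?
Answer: -4760731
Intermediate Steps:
R(W) = 1
-4760731/R(-943) = -4760731/1 = -4760731*1 = -4760731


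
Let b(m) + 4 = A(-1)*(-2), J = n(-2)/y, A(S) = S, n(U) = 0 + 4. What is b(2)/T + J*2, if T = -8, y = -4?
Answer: -7/4 ≈ -1.7500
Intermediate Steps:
n(U) = 4
J = -1 (J = 4/(-4) = 4*(-¼) = -1)
b(m) = -2 (b(m) = -4 - 1*(-2) = -4 + 2 = -2)
b(2)/T + J*2 = -2/(-8) - 1*2 = -⅛*(-2) - 2 = ¼ - 2 = -7/4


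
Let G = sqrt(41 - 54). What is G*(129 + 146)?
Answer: 275*I*sqrt(13) ≈ 991.53*I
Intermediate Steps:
G = I*sqrt(13) (G = sqrt(-13) = I*sqrt(13) ≈ 3.6056*I)
G*(129 + 146) = (I*sqrt(13))*(129 + 146) = (I*sqrt(13))*275 = 275*I*sqrt(13)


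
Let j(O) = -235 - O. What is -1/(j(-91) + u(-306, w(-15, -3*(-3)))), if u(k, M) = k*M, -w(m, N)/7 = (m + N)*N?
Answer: 1/115812 ≈ 8.6347e-6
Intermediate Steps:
w(m, N) = -7*N*(N + m) (w(m, N) = -7*(m + N)*N = -7*(N + m)*N = -7*N*(N + m))
u(k, M) = M*k
-1/(j(-91) + u(-306, w(-15, -3*(-3)))) = -1/((-235 - 1*(-91)) - 7*(-3*(-3))*(-3*(-3) - 15)*(-306)) = -1/((-235 + 91) - 7*9*(9 - 15)*(-306)) = -1/(-144 - 7*9*(-6)*(-306)) = -1/(-144 + 378*(-306)) = -1/(-144 - 115668) = -1/(-115812) = -1*(-1/115812) = 1/115812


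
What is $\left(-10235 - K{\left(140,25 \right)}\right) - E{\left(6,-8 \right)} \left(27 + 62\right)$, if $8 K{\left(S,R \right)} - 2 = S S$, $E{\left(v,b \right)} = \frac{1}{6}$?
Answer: $- \frac{152401}{12} \approx -12700.0$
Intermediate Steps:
$E{\left(v,b \right)} = \frac{1}{6}$
$K{\left(S,R \right)} = \frac{1}{4} + \frac{S^{2}}{8}$ ($K{\left(S,R \right)} = \frac{1}{4} + \frac{S S}{8} = \frac{1}{4} + \frac{S^{2}}{8}$)
$\left(-10235 - K{\left(140,25 \right)}\right) - E{\left(6,-8 \right)} \left(27 + 62\right) = \left(-10235 - \left(\frac{1}{4} + \frac{140^{2}}{8}\right)\right) - \frac{27 + 62}{6} = \left(-10235 - \left(\frac{1}{4} + \frac{1}{8} \cdot 19600\right)\right) - \frac{1}{6} \cdot 89 = \left(-10235 - \left(\frac{1}{4} + 2450\right)\right) - \frac{89}{6} = \left(-10235 - \frac{9801}{4}\right) - \frac{89}{6} = - \frac{50741}{4} - \frac{89}{6} = - \frac{152401}{12}$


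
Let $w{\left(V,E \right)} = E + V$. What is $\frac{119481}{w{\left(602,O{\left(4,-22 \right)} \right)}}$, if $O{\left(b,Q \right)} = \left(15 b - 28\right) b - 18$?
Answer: $\frac{119481}{712} \approx 167.81$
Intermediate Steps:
$O{\left(b,Q \right)} = -18 + b \left(-28 + 15 b\right)$ ($O{\left(b,Q \right)} = \left(-28 + 15 b\right) b - 18 = b \left(-28 + 15 b\right) - 18 = -18 + b \left(-28 + 15 b\right)$)
$\frac{119481}{w{\left(602,O{\left(4,-22 \right)} \right)}} = \frac{119481}{\left(-18 - 112 + 15 \cdot 4^{2}\right) + 602} = \frac{119481}{\left(-18 - 112 + 15 \cdot 16\right) + 602} = \frac{119481}{\left(-18 - 112 + 240\right) + 602} = \frac{119481}{110 + 602} = \frac{119481}{712}$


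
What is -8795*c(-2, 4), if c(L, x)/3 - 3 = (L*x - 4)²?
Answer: -3878595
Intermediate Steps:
c(L, x) = 9 + 3*(-4 + L*x)² (c(L, x) = 9 + 3*(L*x - 4)² = 9 + 3*(-4 + L*x)²)
-8795*c(-2, 4) = -8795*(9 + 3*(-4 - 2*4)²) = -8795*(9 + 3*(-4 - 8)²) = -8795*(9 + 3*(-12)²) = -8795*(9 + 3*144) = -8795*(9 + 432) = -8795*441 = -3878595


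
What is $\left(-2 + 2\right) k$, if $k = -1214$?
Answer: $0$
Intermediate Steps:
$\left(-2 + 2\right) k = \left(-2 + 2\right) \left(-1214\right) = 0 \left(-1214\right) = 0$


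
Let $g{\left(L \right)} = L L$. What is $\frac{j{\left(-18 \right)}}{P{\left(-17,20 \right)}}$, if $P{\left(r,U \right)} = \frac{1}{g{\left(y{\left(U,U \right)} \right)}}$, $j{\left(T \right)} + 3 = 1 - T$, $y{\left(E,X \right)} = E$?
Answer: $6400$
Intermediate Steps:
$j{\left(T \right)} = -2 - T$ ($j{\left(T \right)} = -3 - \left(-1 + T\right) = -2 - T$)
$g{\left(L \right)} = L^{2}$
$P{\left(r,U \right)} = \frac{1}{U^{2}}$
$\frac{j{\left(-18 \right)}}{P{\left(-17,20 \right)}} = \frac{-2 - -18}{\frac{1}{400}} = \left(-2 + 18\right) \frac{1}{\frac{1}{400}} = 16 \cdot 400 = 6400$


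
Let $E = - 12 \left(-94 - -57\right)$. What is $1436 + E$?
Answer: $1880$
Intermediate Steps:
$E = 444$ ($E = - 12 \left(-94 + 57\right) = \left(-12\right) \left(-37\right) = 444$)
$1436 + E = 1436 + 444 = 1880$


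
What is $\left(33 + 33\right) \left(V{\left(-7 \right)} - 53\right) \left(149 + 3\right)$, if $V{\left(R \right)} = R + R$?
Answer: $-672144$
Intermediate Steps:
$V{\left(R \right)} = 2 R$
$\left(33 + 33\right) \left(V{\left(-7 \right)} - 53\right) \left(149 + 3\right) = \left(33 + 33\right) \left(2 \left(-7\right) - 53\right) \left(149 + 3\right) = 66 \left(-14 - 53\right) 152 = 66 \left(-67\right) 152 = \left(-4422\right) 152 = -672144$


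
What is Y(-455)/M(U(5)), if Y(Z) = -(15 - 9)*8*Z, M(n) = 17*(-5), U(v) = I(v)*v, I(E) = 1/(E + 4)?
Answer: -4368/17 ≈ -256.94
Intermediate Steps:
I(E) = 1/(4 + E)
U(v) = v/(4 + v)
M(n) = -85
Y(Z) = -48*Z (Y(Z) = -6*8*Z = -48*Z)
Y(-455)/M(U(5)) = -48*(-455)/(-85) = 21840*(-1/85) = -4368/17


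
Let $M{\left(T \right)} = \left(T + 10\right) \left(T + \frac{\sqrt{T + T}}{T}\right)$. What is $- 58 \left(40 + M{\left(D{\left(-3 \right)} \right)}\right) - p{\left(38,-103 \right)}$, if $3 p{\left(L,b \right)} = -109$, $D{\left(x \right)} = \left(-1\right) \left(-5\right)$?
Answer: $- \frac{19901}{3} - 174 \sqrt{10} \approx -7183.9$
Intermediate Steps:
$D{\left(x \right)} = 5$
$p{\left(L,b \right)} = - \frac{109}{3}$ ($p{\left(L,b \right)} = \frac{1}{3} \left(-109\right) = - \frac{109}{3}$)
$M{\left(T \right)} = \left(10 + T\right) \left(T + \frac{\sqrt{2}}{\sqrt{T}}\right)$ ($M{\left(T \right)} = \left(10 + T\right) \left(T + \frac{\sqrt{2 T}}{T}\right) = \left(10 + T\right) \left(T + \frac{\sqrt{2} \sqrt{T}}{T}\right) = \left(10 + T\right) \left(T + \frac{\sqrt{2}}{\sqrt{T}}\right)$)
$- 58 \left(40 + M{\left(D{\left(-3 \right)} \right)}\right) - p{\left(38,-103 \right)} = - 58 \left(40 + \left(5^{2} + 10 \cdot 5 + \sqrt{2} \sqrt{5} + \frac{10 \sqrt{2}}{\sqrt{5}}\right)\right) - - \frac{109}{3} = - 58 \left(40 + \left(25 + 50 + \sqrt{10} + 10 \sqrt{2} \frac{\sqrt{5}}{5}\right)\right) + \frac{109}{3} = - 58 \left(40 + \left(25 + 50 + \sqrt{10} + 2 \sqrt{10}\right)\right) + \frac{109}{3} = - 58 \left(40 + \left(75 + 3 \sqrt{10}\right)\right) + \frac{109}{3} = - 58 \left(115 + 3 \sqrt{10}\right) + \frac{109}{3} = \left(-6670 - 174 \sqrt{10}\right) + \frac{109}{3} = - \frac{19901}{3} - 174 \sqrt{10}$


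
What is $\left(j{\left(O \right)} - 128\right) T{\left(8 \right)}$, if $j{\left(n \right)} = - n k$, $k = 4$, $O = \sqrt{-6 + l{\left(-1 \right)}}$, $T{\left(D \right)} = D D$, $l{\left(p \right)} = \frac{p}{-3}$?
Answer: $-8192 - \frac{256 i \sqrt{51}}{3} \approx -8192.0 - 609.4 i$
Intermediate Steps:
$l{\left(p \right)} = - \frac{p}{3}$ ($l{\left(p \right)} = p \left(- \frac{1}{3}\right) = - \frac{p}{3}$)
$T{\left(D \right)} = D^{2}$
$O = \frac{i \sqrt{51}}{3}$ ($O = \sqrt{-6 - - \frac{1}{3}} = \sqrt{-6 + \frac{1}{3}} = \sqrt{- \frac{17}{3}} = \frac{i \sqrt{51}}{3} \approx 2.3805 i$)
$j{\left(n \right)} = - 4 n$ ($j{\left(n \right)} = - n 4 = - 4 n$)
$\left(j{\left(O \right)} - 128\right) T{\left(8 \right)} = \left(- 4 \frac{i \sqrt{51}}{3} - 128\right) 8^{2} = \left(- \frac{4 i \sqrt{51}}{3} - 128\right) 64 = \left(-128 - \frac{4 i \sqrt{51}}{3}\right) 64 = -8192 - \frac{256 i \sqrt{51}}{3}$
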